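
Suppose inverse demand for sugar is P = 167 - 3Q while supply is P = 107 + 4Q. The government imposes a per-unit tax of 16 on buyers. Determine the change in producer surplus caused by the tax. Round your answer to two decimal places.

-67.92

Without the tax, 167 - 3Q = 107 + 4Q so Q* = 8.5714 and P* = 141.2857.
With the tax, buyers' net willingness to pay falls by 16: (167 - 16) - 3Q = 107 + 4Q, so Q_t = 6.2857. Buyers pay P_b = 148.1429; sellers receive P_s = P_b - 16 = 132.1429.
Producers lose the trapezoid between P_s and P* out to Q_t plus the triangle from Q_t to Q*: change in PS = 79.0204 - 146.9388 = -67.9184.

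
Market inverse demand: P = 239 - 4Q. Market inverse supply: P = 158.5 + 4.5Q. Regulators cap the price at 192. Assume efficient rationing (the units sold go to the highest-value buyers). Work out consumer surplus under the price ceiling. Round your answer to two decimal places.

239.05

Free-market equilibrium: 239 - 4Q = 158.5 + 4.5Q gives Q* = 9.4706, P* = 201.1176.
At the ceiling price 192, quantity supplied is (192 - 158.5)/4.5 = 7.4444; supply is the short side, so Q = 7.4444 trades at P = 192.
The demand price at Q = 7.4444 is 209.2222. CS is the trapezoid between demand and 192 over [0, 7.4444]: (1/2)[(239 - 192) + (209.2222 - 192)](7.4444) = 239.0494.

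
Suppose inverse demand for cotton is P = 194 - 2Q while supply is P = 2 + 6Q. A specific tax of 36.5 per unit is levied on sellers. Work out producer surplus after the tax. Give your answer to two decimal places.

Pre-tax equilibrium: 194 - 2Q = 2 + 6Q gives Q* = 24, P* = 146.
With the tax, sellers need 36.5 more per unit: 194 - 2Q = 2 + 6Q + 36.5, so Q_t = 19.4375. Buyers pay P_b = 155.125; sellers receive P_s = P_b - 36.5 = 118.625.
PS = (1/2)(Q_t)(P_s - 2) = (1/2)(19.4375)(116.625) = 1133.4492.

1133.45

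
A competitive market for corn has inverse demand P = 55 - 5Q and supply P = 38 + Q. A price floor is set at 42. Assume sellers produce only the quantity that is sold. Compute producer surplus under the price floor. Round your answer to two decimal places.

7.02

Free-market equilibrium: 55 - 5Q = 38 + Q gives Q* = 2.8333, P* = 40.8333.
At P = 42, buyers demand (55 - 42)/5 = 2.6 while sellers would supply more, so the quantity traded is 2.6 at price 42.
The supply price at Q = 2.6 is 40.6. PS is the trapezoid between 42 and supply over [0, 2.6]: (1/2)[(42 - 38) + (42 - 40.6)](2.6) = 7.02.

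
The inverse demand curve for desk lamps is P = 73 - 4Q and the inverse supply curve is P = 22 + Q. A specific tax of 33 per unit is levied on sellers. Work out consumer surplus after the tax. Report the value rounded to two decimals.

25.92

Without the tax, 73 - 4Q = 22 + Q so Q* = 10.2 and P* = 32.2.
With the tax, sellers need 33 more per unit: 73 - 4Q = 22 + Q + 33, so Q_t = 3.6. Buyers pay P_b = 58.6; sellers receive P_s = P_b - 33 = 25.6.
Consumer surplus is the triangle under demand above P_b: (1/2)(3.6)(73 - 58.6) = 25.92.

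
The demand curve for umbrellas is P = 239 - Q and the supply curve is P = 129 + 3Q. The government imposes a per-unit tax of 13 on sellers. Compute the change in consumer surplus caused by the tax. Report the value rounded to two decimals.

-84.09

Without the tax, 239 - Q = 129 + 3Q so Q* = 27.5 and P* = 211.5.
A tax on sellers shifts supply up by 13: 239 - Q = 129 + 3Q + 13, so Q_t = 24.25. Buyers pay P_b = 214.75; sellers receive P_s = P_b - 13 = 201.75.
CS falls from (1/2)(27.5)(27.5) = 378.125 to (1/2)(24.25)(24.25) = 294.0312, a change of -84.0938.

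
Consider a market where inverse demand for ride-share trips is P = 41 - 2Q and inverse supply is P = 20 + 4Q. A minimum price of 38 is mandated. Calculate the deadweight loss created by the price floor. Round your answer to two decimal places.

Without the control, 41 - 2Q = 20 + 4Q so Q* = 3.5 and P* = 34.
At P = 38, buyers demand (41 - 38)/2 = 1.5 while sellers would supply more, so the quantity traded is 1.5 at price 38.
At Q = 1.5 the demand price is 38 and the supply price is 26. Deadweight loss is the triangle between the curves from 1.5 to 3.5: (1/2)(38 - 26)(3.5 - 1.5) = 12.

12.00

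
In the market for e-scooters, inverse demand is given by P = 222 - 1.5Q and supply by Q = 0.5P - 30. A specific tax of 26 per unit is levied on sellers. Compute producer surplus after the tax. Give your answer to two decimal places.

1509.88

Rewriting supply in inverse form: P = 60 + 2Q.
Pre-tax equilibrium: 222 - 1.5Q = 60 + 2Q gives Q* = 46.2857, P* = 152.5714.
With the tax, sellers need 26 more per unit: 222 - 1.5Q = 60 + 2Q + 26, so Q_t = 38.8571. Buyers pay P_b = 163.7143; sellers receive P_s = P_b - 26 = 137.7143.
Producer surplus is the triangle above supply below P_s: (1/2)(38.8571)(137.7143 - 60) = 1509.8776.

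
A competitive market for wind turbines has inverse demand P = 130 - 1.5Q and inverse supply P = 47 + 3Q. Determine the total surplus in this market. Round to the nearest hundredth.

Setting demand equal to supply, 83 = 4.5Q, so Q* = 18.4444 and P* = 102.3333.
Total surplus is the full triangle between the curves from 0 to Q*: (1/2)(18.4444)(130 - 47) = 765.4444.

765.44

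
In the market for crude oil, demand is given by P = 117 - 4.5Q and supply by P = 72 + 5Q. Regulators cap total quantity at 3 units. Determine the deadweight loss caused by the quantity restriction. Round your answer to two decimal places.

Unrestricted equilibrium: Q* = (117 - 72)/(4.5 + 5) = 4.7368.
At Q = 3 the demand price is 117 - 4.5(3) = 103.5 and the supply price is 72 + 5(3) = 87.
Deadweight loss is the triangle between the curves from 3 to 4.7368: (1/2)(103.5 - 87)(4.7368 - 3) = 14.3289.

14.33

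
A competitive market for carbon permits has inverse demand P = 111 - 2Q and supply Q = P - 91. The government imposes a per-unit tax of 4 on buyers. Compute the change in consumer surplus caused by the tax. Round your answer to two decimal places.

-16.00

Rewriting supply in inverse form: P = 91 + Q.
Pre-tax equilibrium: 111 - 2Q = 91 + Q gives Q* = 6.6667, P* = 97.6667.
A tax on buyers shifts demand down by 4: (111 - 4) - 2Q = 91 + Q, so Q_t = 5.3333. Buyers pay P_b = 100.3333; sellers receive P_s = P_b - 4 = 96.3333.
CS falls from (1/2)(6.6667)(13.3333) = 44.4444 to (1/2)(5.3333)(10.6667) = 28.4444, a change of -16.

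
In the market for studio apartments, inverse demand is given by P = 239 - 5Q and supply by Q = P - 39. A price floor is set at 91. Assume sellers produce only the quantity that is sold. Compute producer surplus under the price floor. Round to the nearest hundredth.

1101.12

Rewriting supply in inverse form: P = 39 + Q.
Without the control, 239 - 5Q = 39 + Q so Q* = 33.3333 and P* = 72.3333.
At the floor price 91, quantity demanded is (239 - 91)/5 = 29.6; demand is the short side, so Q = 29.6 trades at P = 91.
The supply price at Q = 29.6 is 68.6. PS is the trapezoid between 91 and supply over [0, 29.6]: (1/2)[(91 - 39) + (91 - 68.6)](29.6) = 1101.12.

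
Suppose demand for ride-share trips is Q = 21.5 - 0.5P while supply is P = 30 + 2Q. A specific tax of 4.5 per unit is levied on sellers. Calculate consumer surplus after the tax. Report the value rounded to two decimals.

Rewriting demand in inverse form: P = 43 - 2Q.
Pre-tax equilibrium: 43 - 2Q = 30 + 2Q gives Q* = 3.25, P* = 36.5.
With the tax, sellers need 4.5 more per unit: 43 - 2Q = 30 + 2Q + 4.5, so Q_t = 2.125. Buyers pay P_b = 38.75; sellers receive P_s = P_b - 4.5 = 34.25.
Consumer surplus is the triangle under demand above P_b: (1/2)(2.125)(43 - 38.75) = 4.5156.

4.52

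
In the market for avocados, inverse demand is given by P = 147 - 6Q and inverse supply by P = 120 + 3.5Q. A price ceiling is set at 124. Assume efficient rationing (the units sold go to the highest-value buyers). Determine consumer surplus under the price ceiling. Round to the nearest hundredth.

Free-market equilibrium: 147 - 6Q = 120 + 3.5Q gives Q* = 2.8421, P* = 129.9474.
At P = 124, sellers supply (124 - 120)/3.5 = 1.1429 while buyers want more, so the quantity traded is 1.1429 at price 124.
The demand price at Q = 1.1429 is 140.1429. CS is the trapezoid between demand and 124 over [0, 1.1429]: (1/2)[(147 - 124) + (140.1429 - 124)](1.1429) = 22.3673.

22.37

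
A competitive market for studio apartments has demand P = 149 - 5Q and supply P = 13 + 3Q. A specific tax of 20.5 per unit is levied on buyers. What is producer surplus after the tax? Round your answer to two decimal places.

Pre-tax equilibrium: 149 - 5Q = 13 + 3Q gives Q* = 17, P* = 64.
With the tax, buyers' net willingness to pay falls by 20.5: (149 - 20.5) - 5Q = 13 + 3Q, so Q_t = 14.4375. Buyers pay P_b = 76.8125; sellers receive P_s = P_b - 20.5 = 56.3125.
PS = (1/2)(Q_t)(P_s - 13) = (1/2)(14.4375)(43.3125) = 312.6621.

312.66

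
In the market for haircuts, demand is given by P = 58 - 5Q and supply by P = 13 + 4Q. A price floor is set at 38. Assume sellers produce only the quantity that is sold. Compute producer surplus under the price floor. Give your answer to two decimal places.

Free-market equilibrium: 58 - 5Q = 13 + 4Q gives Q* = 5, P* = 33.
At P = 38, buyers demand (58 - 38)/5 = 4 while sellers would supply more, so the quantity traded is 4 at price 38.
The supply price at Q = 4 is 29. PS is the trapezoid between 38 and supply over [0, 4]: (1/2)[(38 - 13) + (38 - 29)](4) = 68.

68.00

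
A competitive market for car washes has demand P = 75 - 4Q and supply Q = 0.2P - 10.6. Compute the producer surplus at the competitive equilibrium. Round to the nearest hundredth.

14.94

Rewriting supply in inverse form: P = 53 + 5Q.
Equilibrium: 75 - 4Q = 53 + 5Q, so Q* = 2.4444 and P* = 65.2222.
Producer surplus is the triangle above supply below P*: (1/2)(2.4444)(65.2222 - 53) = (1/2)(2.4444)(12.2222) = 14.9383.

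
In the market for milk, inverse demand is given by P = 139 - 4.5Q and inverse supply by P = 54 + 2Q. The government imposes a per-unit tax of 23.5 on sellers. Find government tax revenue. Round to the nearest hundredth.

Without the tax, 139 - 4.5Q = 54 + 2Q so Q* = 13.0769 and P* = 80.1538.
A tax on sellers shifts supply up by 23.5: 139 - 4.5Q = 54 + 2Q + 23.5, so Q_t = 9.4615. Buyers pay P_b = 96.4231; sellers receive P_s = P_b - 23.5 = 72.9231.
Revenue is the tax times quantity traded: 23.5 x 9.4615 = 222.3462.

222.35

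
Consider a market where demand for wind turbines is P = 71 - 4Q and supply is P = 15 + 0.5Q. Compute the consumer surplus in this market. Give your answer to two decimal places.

Set 71 - 4Q = 15 + 0.5Q, which gives 56 = 4.5Q, so Q* = 12.4444 and P* = 71 - 4(12.4444) = 21.2222.
The demand choke price is 71, so CS = (1/2)(Q*)(71 - P*) = (1/2)(12.4444)(49.7778) = 309.7284.

309.73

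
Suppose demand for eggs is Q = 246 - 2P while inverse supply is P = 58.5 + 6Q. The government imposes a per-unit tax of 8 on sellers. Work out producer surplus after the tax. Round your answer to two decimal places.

226.67

Rewriting demand in inverse form: P = 123 - 0.5Q.
Pre-tax equilibrium: 123 - 0.5Q = 58.5 + 6Q gives Q* = 9.9231, P* = 118.0385.
With the tax, sellers need 8 more per unit: 123 - 0.5Q = 58.5 + 6Q + 8, so Q_t = 8.6923. Buyers pay P_b = 118.6538; sellers receive P_s = P_b - 8 = 110.6538.
Producer surplus is the triangle above supply below P_s: (1/2)(8.6923)(110.6538 - 58.5) = 226.6686.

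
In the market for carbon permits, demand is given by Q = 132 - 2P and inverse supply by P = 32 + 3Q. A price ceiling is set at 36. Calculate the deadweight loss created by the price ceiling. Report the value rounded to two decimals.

122.92

Rewriting demand in inverse form: P = 66 - 0.5Q.
Without the control, 66 - 0.5Q = 32 + 3Q so Q* = 9.7143 and P* = 61.1429.
At P = 36, sellers supply (36 - 32)/3 = 1.3333 while buyers want more, so the quantity traded is 1.3333 at price 36.
The lost-trades triangle has base Q* - 1.3333 = 8.381 and height equal to the gap between the curves at Q = 1.3333, which is 65.3333 - 36 = 29.3333. DWL = (1/2)(8.381)(29.3333) = 122.9206.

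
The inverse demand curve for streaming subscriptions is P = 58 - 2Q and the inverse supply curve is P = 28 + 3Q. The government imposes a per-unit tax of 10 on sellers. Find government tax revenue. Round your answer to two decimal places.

Without the tax, 58 - 2Q = 28 + 3Q so Q* = 6 and P* = 46.
With the tax, sellers need 10 more per unit: 58 - 2Q = 28 + 3Q + 10, so Q_t = 4. Buyers pay P_b = 50; sellers receive P_s = P_b - 10 = 40.
Tax revenue = t x Q_t = 10 x 4 = 40.

40.00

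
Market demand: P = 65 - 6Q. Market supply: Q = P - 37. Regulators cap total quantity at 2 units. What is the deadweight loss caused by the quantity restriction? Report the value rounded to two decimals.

14.00

Rewriting supply in inverse form: P = 37 + Q.
Unrestricted equilibrium: Q* = (65 - 37)/(6 + 1) = 4.
At Q = 2 the demand price is 65 - 6(2) = 53 and the supply price is 37 + (2) = 39.
Deadweight loss is the triangle between the curves from 2 to 4: (1/2)(53 - 39)(4 - 2) = 14.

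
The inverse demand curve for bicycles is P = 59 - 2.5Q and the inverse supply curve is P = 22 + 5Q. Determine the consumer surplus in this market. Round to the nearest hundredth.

Equilibrium: 59 - 2.5Q = 22 + 5Q, so Q* = 4.9333 and P* = 46.6667.
CS is the area between the demand curve and P* from 0 to Q*: (1/2)(4.9333)(12.3333) = 30.4222.

30.42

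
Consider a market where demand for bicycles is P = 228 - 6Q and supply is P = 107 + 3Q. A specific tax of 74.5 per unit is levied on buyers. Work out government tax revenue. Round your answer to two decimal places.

Pre-tax equilibrium: 228 - 6Q = 107 + 3Q gives Q* = 13.4444, P* = 147.3333.
With the tax, buyers' net willingness to pay falls by 74.5: (228 - 74.5) - 6Q = 107 + 3Q, so Q_t = 5.1667. Buyers pay P_b = 197; sellers receive P_s = P_b - 74.5 = 122.5.
Tax revenue = t x Q_t = 74.5 x 5.1667 = 384.9167.

384.92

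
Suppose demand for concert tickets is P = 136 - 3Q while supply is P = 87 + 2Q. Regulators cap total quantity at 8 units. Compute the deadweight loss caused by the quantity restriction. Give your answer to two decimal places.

Without the quota, 136 - 3Q = 87 + 2Q gives Q* = 9.8.
At Q = 8 the demand price is 136 - 3(8) = 112 and the supply price is 87 + 2(8) = 103.
Deadweight loss is the triangle between the curves from 8 to 9.8: (1/2)(112 - 103)(9.8 - 8) = 8.1.

8.10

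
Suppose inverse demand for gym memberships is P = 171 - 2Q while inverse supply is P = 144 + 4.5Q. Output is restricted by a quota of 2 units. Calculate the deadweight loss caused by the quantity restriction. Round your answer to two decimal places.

15.08

Unrestricted equilibrium: Q* = (171 - 144)/(2 + 4.5) = 4.1538.
At Q = 2 the demand price is 171 - 2(2) = 167 and the supply price is 144 + 4.5(2) = 153.
Deadweight loss is the triangle between the curves from 2 to 4.1538: (1/2)(167 - 153)(4.1538 - 2) = 15.0769.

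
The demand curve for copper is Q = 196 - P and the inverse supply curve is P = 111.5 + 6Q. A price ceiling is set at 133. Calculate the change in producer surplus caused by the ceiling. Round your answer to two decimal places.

-398.64

Rewriting demand in inverse form: P = 196 - Q.
Free-market equilibrium: 196 - Q = 111.5 + 6Q gives Q* = 12.0714, P* = 183.9286.
At P = 133, sellers supply (133 - 111.5)/6 = 3.5833 while buyers want more, so the quantity traded is 3.5833 at price 133.
PS goes from (1/2)(12.0714)(72.4286) = 437.1582 to 38.5208 (computed as (133 - 111.5)(3.5833) - (1/2)(6)(3.5833)^2), a change of -398.6373.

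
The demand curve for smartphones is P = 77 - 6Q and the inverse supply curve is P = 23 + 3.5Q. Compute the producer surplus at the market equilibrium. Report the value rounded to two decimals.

Set 77 - 6Q = 23 + 3.5Q, which gives 54 = 9.5Q, so Q* = 5.6842 and P* = 77 - 6(5.6842) = 42.8947.
Producer surplus is the triangle above supply below P*: (1/2)(5.6842)(42.8947 - 23) = (1/2)(5.6842)(19.8947) = 56.5429.

56.54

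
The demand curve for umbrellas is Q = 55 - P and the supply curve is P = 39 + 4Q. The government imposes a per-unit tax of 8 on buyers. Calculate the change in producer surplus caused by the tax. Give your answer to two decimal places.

-15.36

Rewriting demand in inverse form: P = 55 - Q.
Pre-tax equilibrium: 55 - Q = 39 + 4Q gives Q* = 3.2, P* = 51.8.
With the tax, buyers' net willingness to pay falls by 8: (55 - 8) - Q = 39 + 4Q, so Q_t = 1.6. Buyers pay P_b = 53.4; sellers receive P_s = P_b - 8 = 45.4.
Producers lose the trapezoid between P_s and P* out to Q_t plus the triangle from Q_t to Q*: change in PS = 5.12 - 20.48 = -15.36.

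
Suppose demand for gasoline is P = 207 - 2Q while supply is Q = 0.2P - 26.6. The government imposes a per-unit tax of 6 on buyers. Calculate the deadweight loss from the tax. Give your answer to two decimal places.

2.57

Rewriting supply in inverse form: P = 133 + 5Q.
Without the tax, 207 - 2Q = 133 + 5Q so Q* = 10.5714 and P* = 185.8571.
With the tax, buyers' net willingness to pay falls by 6: (207 - 6) - 2Q = 133 + 5Q, so Q_t = 9.7143. Buyers pay P_b = 187.5714; sellers receive P_s = P_b - 6 = 181.5714.
Deadweight loss is the triangle between the curves from Q_t to Q*: (1/2)(10.5714 - 9.7143)(6) = 2.5714.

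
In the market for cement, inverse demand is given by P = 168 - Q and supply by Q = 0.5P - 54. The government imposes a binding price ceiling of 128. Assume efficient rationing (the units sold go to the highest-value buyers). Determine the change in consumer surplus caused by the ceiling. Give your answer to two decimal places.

150.00

Rewriting supply in inverse form: P = 108 + 2Q.
Free-market equilibrium: 168 - Q = 108 + 2Q gives Q* = 20, P* = 148.
At the ceiling price 128, quantity supplied is (128 - 108)/2 = 10; supply is the short side, so Q = 10 trades at P = 128.
CS goes from (1/2)(20)(20) = 200 to 350 (computed as (168 - 128)(10) - (1/2)(1)(10)^2), a change of 150.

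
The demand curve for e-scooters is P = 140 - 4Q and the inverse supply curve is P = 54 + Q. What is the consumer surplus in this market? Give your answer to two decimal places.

591.68

Setting demand equal to supply, 86 = 5Q, so Q* = 17.2 and P* = 71.2.
The demand choke price is 140, so CS = (1/2)(Q*)(140 - P*) = (1/2)(17.2)(68.8) = 591.68.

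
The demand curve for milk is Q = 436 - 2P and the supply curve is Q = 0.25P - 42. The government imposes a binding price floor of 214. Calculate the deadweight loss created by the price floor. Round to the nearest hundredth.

21.78

Rewriting demand in inverse form: P = 218 - 0.5Q.
Rewriting supply in inverse form: P = 168 + 4Q.
Free-market equilibrium: 218 - 0.5Q = 168 + 4Q gives Q* = 11.1111, P* = 212.4444.
At P = 214, buyers demand (218 - 214)/0.5 = 8 while sellers would supply more, so the quantity traded is 8 at price 214.
At Q = 8 the demand price is 214 and the supply price is 200. Deadweight loss is the triangle between the curves from 8 to 11.1111: (1/2)(214 - 200)(11.1111 - 8) = 21.7778.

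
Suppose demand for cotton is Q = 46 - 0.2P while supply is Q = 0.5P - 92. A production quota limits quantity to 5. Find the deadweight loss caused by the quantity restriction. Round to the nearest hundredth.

8.64

Rewriting demand in inverse form: P = 230 - 5Q.
Rewriting supply in inverse form: P = 184 + 2Q.
Unrestricted equilibrium: Q* = (230 - 184)/(5 + 2) = 6.5714.
At Q = 5 the demand price is 230 - 5(5) = 205 and the supply price is 184 + 2(5) = 194.
Deadweight loss is the triangle between the curves from 5 to 6.5714: (1/2)(205 - 194)(6.5714 - 5) = 8.6429.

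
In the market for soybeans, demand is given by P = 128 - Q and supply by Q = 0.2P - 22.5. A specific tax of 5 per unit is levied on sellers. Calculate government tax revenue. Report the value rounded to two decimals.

8.75

Rewriting supply in inverse form: P = 112.5 + 5Q.
Pre-tax equilibrium: 128 - Q = 112.5 + 5Q gives Q* = 2.5833, P* = 125.4167.
A tax on sellers shifts supply up by 5: 128 - Q = 112.5 + 5Q + 5, so Q_t = 1.75. Buyers pay P_b = 126.25; sellers receive P_s = P_b - 5 = 121.25.
Tax revenue = t x Q_t = 5 x 1.75 = 8.75.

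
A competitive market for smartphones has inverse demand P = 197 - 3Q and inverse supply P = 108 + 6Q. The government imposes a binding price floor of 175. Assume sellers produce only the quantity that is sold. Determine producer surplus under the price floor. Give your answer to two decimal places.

330.00

Without the control, 197 - 3Q = 108 + 6Q so Q* = 9.8889 and P* = 167.3333.
At the floor price 175, quantity demanded is (197 - 175)/3 = 7.3333; demand is the short side, so Q = 7.3333 trades at P = 175.
The supply price at Q = 7.3333 is 152. PS is the trapezoid between 175 and supply over [0, 7.3333]: (1/2)[(175 - 108) + (175 - 152)](7.3333) = 330.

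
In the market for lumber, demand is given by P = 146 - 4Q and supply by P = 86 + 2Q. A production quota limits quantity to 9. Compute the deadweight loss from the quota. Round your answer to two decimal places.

3.00

Without the quota, 146 - 4Q = 86 + 2Q gives Q* = 10.
At Q = 9 the demand price is 146 - 4(9) = 110 and the supply price is 86 + 2(9) = 104.
DWL = (1/2)(gap between curves at 9) x (Q* - 9) = (1/2)(6)(1) = 3.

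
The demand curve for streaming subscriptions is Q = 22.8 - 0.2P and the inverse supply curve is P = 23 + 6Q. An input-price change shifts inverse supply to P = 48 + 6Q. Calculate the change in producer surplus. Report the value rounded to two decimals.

Rewriting demand in inverse form: P = 114 - 5Q.
Initial equilibrium: Q_0 = 8.2727, P_0 = 72.6364; CS_0 = (1/2)(8.2727)(41.3636) = 171.095, PS_0 = (1/2)(8.2727)(49.6364) = 205.314.
New equilibrium: 114 - 5Q = 48 + 6Q gives Q_1 = 6, P_1 = 84; CS_1 = 90, PS_1 = 108.
Change in producer surplus = 108 - 205.314 = -97.314.

-97.31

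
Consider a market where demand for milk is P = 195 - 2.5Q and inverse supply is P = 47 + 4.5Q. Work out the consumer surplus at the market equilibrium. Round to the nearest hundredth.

Set 195 - 2.5Q = 47 + 4.5Q, which gives 148 = 7Q, so Q* = 21.1429 and P* = 195 - 2.5(21.1429) = 142.1429.
CS is the area between the demand curve and P* from 0 to Q*: (1/2)(21.1429)(52.8571) = 558.7755.

558.78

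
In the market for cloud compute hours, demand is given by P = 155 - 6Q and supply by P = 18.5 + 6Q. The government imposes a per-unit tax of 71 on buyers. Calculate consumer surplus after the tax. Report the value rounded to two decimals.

89.38

Without the tax, 155 - 6Q = 18.5 + 6Q so Q* = 11.375 and P* = 86.75.
With the tax, buyers' net willingness to pay falls by 71: (155 - 71) - 6Q = 18.5 + 6Q, so Q_t = 5.4583. Buyers pay P_b = 122.25; sellers receive P_s = P_b - 71 = 51.25.
CS = (1/2)(Q_t)(155 - P_b) = (1/2)(5.4583)(32.75) = 89.3802.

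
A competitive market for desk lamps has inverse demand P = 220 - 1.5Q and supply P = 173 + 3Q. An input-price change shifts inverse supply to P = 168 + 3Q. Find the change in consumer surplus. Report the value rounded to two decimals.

18.33

Initial equilibrium: Q_0 = 10.4444, P_0 = 204.3333; CS_0 = (1/2)(10.4444)(15.6667) = 81.8148, PS_0 = (1/2)(10.4444)(31.3333) = 163.6296.
New equilibrium: 220 - 1.5Q = 168 + 3Q gives Q_1 = 11.5556, P_1 = 202.6667; CS_1 = 100.1481, PS_1 = 200.2963.
Change in consumer surplus = 100.1481 - 81.8148 = 18.3333.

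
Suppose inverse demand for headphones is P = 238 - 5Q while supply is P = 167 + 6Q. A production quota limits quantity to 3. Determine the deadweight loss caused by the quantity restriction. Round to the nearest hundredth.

65.64

Unrestricted equilibrium: Q* = (238 - 167)/(5 + 6) = 6.4545.
At Q = 3 the demand price is 238 - 5(3) = 223 and the supply price is 167 + 6(3) = 185.
DWL = (1/2)(gap between curves at 3) x (Q* - 3) = (1/2)(38)(3.4545) = 65.6364.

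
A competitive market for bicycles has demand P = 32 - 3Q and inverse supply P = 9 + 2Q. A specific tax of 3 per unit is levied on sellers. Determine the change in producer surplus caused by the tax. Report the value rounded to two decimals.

-5.16

Pre-tax equilibrium: 32 - 3Q = 9 + 2Q gives Q* = 4.6, P* = 18.2.
With the tax, sellers need 3 more per unit: 32 - 3Q = 9 + 2Q + 3, so Q_t = 4. Buyers pay P_b = 20; sellers receive P_s = P_b - 3 = 17.
Producers lose the trapezoid between P_s and P* out to Q_t plus the triangle from Q_t to Q*: change in PS = 16 - 21.16 = -5.16.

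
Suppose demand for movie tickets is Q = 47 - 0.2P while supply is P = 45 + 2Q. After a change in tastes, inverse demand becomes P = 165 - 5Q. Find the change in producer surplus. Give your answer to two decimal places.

-442.86

Rewriting demand in inverse form: P = 235 - 5Q.
Initial equilibrium: Q_0 = 27.1429, P_0 = 99.2857; CS_0 = (1/2)(27.1429)(135.7143) = 1841.8367, PS_0 = (1/2)(27.1429)(54.2857) = 736.7347.
New equilibrium: 165 - 5Q = 45 + 2Q gives Q_1 = 17.1429, P_1 = 79.2857; CS_1 = 734.6939, PS_1 = 293.8776.
Change in producer surplus = 293.8776 - 736.7347 = -442.8571.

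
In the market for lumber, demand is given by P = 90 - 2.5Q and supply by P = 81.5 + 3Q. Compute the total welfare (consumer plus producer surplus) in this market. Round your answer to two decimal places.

Set 90 - 2.5Q = 81.5 + 3Q, which gives 8.5 = 5.5Q, so Q* = 1.5455 and P* = 90 - 2.5(1.5455) = 86.1364.
CS = (1/2)(1.5455)(3.8636) = 2.9855 and PS = (1/2)(1.5455)(4.6364) = 3.5826, so total surplus = 6.5682.

6.57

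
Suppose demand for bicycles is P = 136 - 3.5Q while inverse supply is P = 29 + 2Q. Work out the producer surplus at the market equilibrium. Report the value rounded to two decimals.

Set 136 - 3.5Q = 29 + 2Q, which gives 107 = 5.5Q, so Q* = 19.4545 and P* = 136 - 3.5(19.4545) = 67.9091.
Producer surplus is the triangle above supply below P*: (1/2)(19.4545)(67.9091 - 29) = (1/2)(19.4545)(38.9091) = 378.4793.

378.48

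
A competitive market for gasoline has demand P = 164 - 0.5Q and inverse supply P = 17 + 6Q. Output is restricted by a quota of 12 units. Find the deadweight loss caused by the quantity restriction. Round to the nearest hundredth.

Without the quota, 164 - 0.5Q = 17 + 6Q gives Q* = 22.6154.
At Q = 12 the demand price is 164 - 0.5(12) = 158 and the supply price is 17 + 6(12) = 89.
Deadweight loss is the triangle between the curves from 12 to 22.6154: (1/2)(158 - 89)(22.6154 - 12) = 366.2308.

366.23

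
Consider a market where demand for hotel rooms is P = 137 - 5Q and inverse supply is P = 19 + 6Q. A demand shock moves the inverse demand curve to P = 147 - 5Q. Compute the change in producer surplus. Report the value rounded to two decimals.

Initial equilibrium: Q_0 = 10.7273, P_0 = 83.3636; CS_0 = (1/2)(10.7273)(53.6364) = 287.686, PS_0 = (1/2)(10.7273)(64.3636) = 345.2231.
New equilibrium: 147 - 5Q = 19 + 6Q gives Q_1 = 11.6364, P_1 = 88.8182; CS_1 = 338.5124, PS_1 = 406.2149.
Change in producer surplus = 406.2149 - 345.2231 = 60.9917.

60.99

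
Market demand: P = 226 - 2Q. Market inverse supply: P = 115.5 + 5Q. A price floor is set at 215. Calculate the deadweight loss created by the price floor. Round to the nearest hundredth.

Free-market equilibrium: 226 - 2Q = 115.5 + 5Q gives Q* = 15.7857, P* = 194.4286.
At P = 215, buyers demand (226 - 215)/2 = 5.5 while sellers would supply more, so the quantity traded is 5.5 at price 215.
At Q = 5.5 the demand price is 215 and the supply price is 143. Deadweight loss is the triangle between the curves from 5.5 to 15.7857: (1/2)(215 - 143)(15.7857 - 5.5) = 370.2857.

370.29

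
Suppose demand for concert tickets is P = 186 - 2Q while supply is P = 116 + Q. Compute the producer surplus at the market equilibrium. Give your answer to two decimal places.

Setting demand equal to supply, 70 = 3Q, so Q* = 23.3333 and P* = 139.3333.
Producer surplus is the triangle above supply below P*: (1/2)(23.3333)(139.3333 - 116) = (1/2)(23.3333)(23.3333) = 272.2222.

272.22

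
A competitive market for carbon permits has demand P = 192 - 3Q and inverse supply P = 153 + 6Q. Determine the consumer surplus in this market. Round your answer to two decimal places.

28.17

Equilibrium: 192 - 3Q = 153 + 6Q, so Q* = 4.3333 and P* = 179.
The demand choke price is 192, so CS = (1/2)(Q*)(192 - P*) = (1/2)(4.3333)(13) = 28.1667.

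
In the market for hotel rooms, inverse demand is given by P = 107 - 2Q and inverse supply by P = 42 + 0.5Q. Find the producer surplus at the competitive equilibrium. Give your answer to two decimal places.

169.00

Setting demand equal to supply, 65 = 2.5Q, so Q* = 26 and P* = 55.
Producer surplus is the triangle above supply below P*: (1/2)(26)(55 - 42) = (1/2)(26)(13) = 169.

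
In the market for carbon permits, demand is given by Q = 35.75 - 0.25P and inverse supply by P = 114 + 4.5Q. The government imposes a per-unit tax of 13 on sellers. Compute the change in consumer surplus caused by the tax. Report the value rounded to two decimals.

Rewriting demand in inverse form: P = 143 - 4Q.
Without the tax, 143 - 4Q = 114 + 4.5Q so Q* = 3.4118 and P* = 129.3529.
A tax on sellers shifts supply up by 13: 143 - 4Q = 114 + 4.5Q + 13, so Q_t = 1.8824. Buyers pay P_b = 135.4706; sellers receive P_s = P_b - 13 = 122.4706.
Consumers lose the trapezoid between P* and P_b out to Q_t plus the triangle from Q_t to Q*: change in CS = 7.0865 - 23.2803 = -16.1938.

-16.19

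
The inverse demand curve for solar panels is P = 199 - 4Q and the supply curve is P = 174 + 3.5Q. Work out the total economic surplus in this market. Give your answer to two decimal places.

41.67

Equilibrium: 199 - 4Q = 174 + 3.5Q, so Q* = 3.3333 and P* = 185.6667.
Total surplus is the full triangle between the curves from 0 to Q*: (1/2)(3.3333)(199 - 174) = 41.6667.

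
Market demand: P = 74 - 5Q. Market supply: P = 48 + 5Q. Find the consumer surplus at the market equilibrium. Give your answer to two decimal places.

Setting demand equal to supply, 26 = 10Q, so Q* = 2.6 and P* = 61.
CS is the area between the demand curve and P* from 0 to Q*: (1/2)(2.6)(13) = 16.9.

16.90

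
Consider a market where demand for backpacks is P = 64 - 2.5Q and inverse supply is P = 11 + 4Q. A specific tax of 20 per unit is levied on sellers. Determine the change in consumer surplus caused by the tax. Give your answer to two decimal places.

Pre-tax equilibrium: 64 - 2.5Q = 11 + 4Q gives Q* = 8.1538, P* = 43.6154.
With the tax, sellers need 20 more per unit: 64 - 2.5Q = 11 + 4Q + 20, so Q_t = 5.0769. Buyers pay P_b = 51.3077; sellers receive P_s = P_b - 20 = 31.3077.
CS falls from (1/2)(8.1538)(20.3846) = 83.1065 to (1/2)(5.0769)(12.6923) = 32.2189, a change of -50.8876.

-50.89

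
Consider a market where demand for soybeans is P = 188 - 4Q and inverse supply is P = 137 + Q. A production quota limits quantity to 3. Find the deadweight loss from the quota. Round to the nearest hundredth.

129.60

Without the quota, 188 - 4Q = 137 + Q gives Q* = 10.2.
At Q = 3 the demand price is 188 - 4(3) = 176 and the supply price is 137 + (3) = 140.
DWL = (1/2)(gap between curves at 3) x (Q* - 3) = (1/2)(36)(7.2) = 129.6.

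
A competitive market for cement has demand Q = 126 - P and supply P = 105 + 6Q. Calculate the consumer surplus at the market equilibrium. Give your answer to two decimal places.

4.50

Rewriting demand in inverse form: P = 126 - Q.
Setting demand equal to supply, 21 = 7Q, so Q* = 3 and P* = 123.
CS is the area between the demand curve and P* from 0 to Q*: (1/2)(3)(3) = 4.5.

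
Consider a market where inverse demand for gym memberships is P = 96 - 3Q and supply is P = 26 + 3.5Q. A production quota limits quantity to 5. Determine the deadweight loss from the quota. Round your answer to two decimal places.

108.17

Unrestricted equilibrium: Q* = (96 - 26)/(3 + 3.5) = 10.7692.
At Q = 5 the demand price is 96 - 3(5) = 81 and the supply price is 26 + 3.5(5) = 43.5.
DWL = (1/2)(gap between curves at 5) x (Q* - 5) = (1/2)(37.5)(5.7692) = 108.1731.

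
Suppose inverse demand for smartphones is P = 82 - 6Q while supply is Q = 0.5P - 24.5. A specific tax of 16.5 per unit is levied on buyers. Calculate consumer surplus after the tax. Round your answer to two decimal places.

12.76

Rewriting supply in inverse form: P = 49 + 2Q.
Pre-tax equilibrium: 82 - 6Q = 49 + 2Q gives Q* = 4.125, P* = 57.25.
A tax on buyers shifts demand down by 16.5: (82 - 16.5) - 6Q = 49 + 2Q, so Q_t = 2.0625. Buyers pay P_b = 69.625; sellers receive P_s = P_b - 16.5 = 53.125.
Consumer surplus is the triangle under demand above P_b: (1/2)(2.0625)(82 - 69.625) = 12.7617.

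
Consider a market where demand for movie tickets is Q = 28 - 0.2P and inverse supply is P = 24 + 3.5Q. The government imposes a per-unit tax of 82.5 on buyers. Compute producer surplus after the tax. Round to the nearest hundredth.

Rewriting demand in inverse form: P = 140 - 5Q.
Pre-tax equilibrium: 140 - 5Q = 24 + 3.5Q gives Q* = 13.6471, P* = 71.7647.
With the tax, buyers' net willingness to pay falls by 82.5: (140 - 82.5) - 5Q = 24 + 3.5Q, so Q_t = 3.9412. Buyers pay P_b = 120.2941; sellers receive P_s = P_b - 82.5 = 37.7941.
Producer surplus is the triangle above supply below P_s: (1/2)(3.9412)(37.7941 - 24) = 27.1825.

27.18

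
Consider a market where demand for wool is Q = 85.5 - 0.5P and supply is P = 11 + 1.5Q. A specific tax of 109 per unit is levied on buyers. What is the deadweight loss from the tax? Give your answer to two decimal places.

1697.29

Rewriting demand in inverse form: P = 171 - 2Q.
Without the tax, 171 - 2Q = 11 + 1.5Q so Q* = 45.7143 and P* = 79.5714.
A tax on buyers shifts demand down by 109: (171 - 109) - 2Q = 11 + 1.5Q, so Q_t = 14.5714. Buyers pay P_b = 141.8571; sellers receive P_s = P_b - 109 = 32.8571.
The welfare triangle lost has base Q* - Q_t = 31.1429 and height t = 109, so DWL = (1/2)(31.1429)(109) = 1697.2857.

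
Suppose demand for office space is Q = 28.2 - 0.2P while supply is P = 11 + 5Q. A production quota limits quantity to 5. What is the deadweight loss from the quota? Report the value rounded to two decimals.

Rewriting demand in inverse form: P = 141 - 5Q.
Unrestricted equilibrium: Q* = (141 - 11)/(5 + 5) = 13.
At Q = 5 the demand price is 141 - 5(5) = 116 and the supply price is 11 + 5(5) = 36.
Deadweight loss is the triangle between the curves from 5 to 13: (1/2)(116 - 36)(13 - 5) = 320.

320.00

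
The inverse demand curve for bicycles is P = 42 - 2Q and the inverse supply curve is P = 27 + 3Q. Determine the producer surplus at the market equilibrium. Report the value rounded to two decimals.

13.50

Setting demand equal to supply, 15 = 5Q, so Q* = 3 and P* = 36.
Producer surplus is the triangle above supply below P*: (1/2)(3)(36 - 27) = (1/2)(3)(9) = 13.5.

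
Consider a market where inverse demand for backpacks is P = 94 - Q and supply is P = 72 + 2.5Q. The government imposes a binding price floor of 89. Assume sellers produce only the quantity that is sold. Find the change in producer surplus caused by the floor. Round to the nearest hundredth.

4.36

Without the control, 94 - Q = 72 + 2.5Q so Q* = 6.2857 and P* = 87.7143.
At the floor price 89, quantity demanded is (94 - 89)/1 = 5; demand is the short side, so Q = 5 trades at P = 89.
PS goes from (1/2)(6.2857)(15.7143) = 49.3878 to 53.75 (computed as (89 - 72)(5) - (1/2)(2.5)(5)^2), a change of 4.3622.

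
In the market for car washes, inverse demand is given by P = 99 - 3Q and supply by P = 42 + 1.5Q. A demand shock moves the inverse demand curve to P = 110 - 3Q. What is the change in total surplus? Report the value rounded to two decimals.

152.78

Initial equilibrium: Q_0 = 12.6667, P_0 = 61; CS_0 = (1/2)(12.6667)(38) = 240.6667, PS_0 = (1/2)(12.6667)(19) = 120.3333.
New equilibrium: 110 - 3Q = 42 + 1.5Q gives Q_1 = 15.1111, P_1 = 64.6667; CS_1 = 342.5185, PS_1 = 171.2593.
Change in total surplus = (342.5185 + 171.2593) - (240.6667 + 120.3333) = 152.7778.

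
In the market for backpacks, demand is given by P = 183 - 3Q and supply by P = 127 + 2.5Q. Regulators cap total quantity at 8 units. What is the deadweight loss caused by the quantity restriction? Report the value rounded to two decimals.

Without the quota, 183 - 3Q = 127 + 2.5Q gives Q* = 10.1818.
At Q = 8 the demand price is 183 - 3(8) = 159 and the supply price is 127 + 2.5(8) = 147.
DWL = (1/2)(gap between curves at 8) x (Q* - 8) = (1/2)(12)(2.1818) = 13.0909.

13.09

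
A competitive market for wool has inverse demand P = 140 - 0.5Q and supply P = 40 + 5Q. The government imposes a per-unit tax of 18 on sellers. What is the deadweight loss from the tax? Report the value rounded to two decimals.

29.45

Pre-tax equilibrium: 140 - 0.5Q = 40 + 5Q gives Q* = 18.1818, P* = 130.9091.
A tax on sellers shifts supply up by 18: 140 - 0.5Q = 40 + 5Q + 18, so Q_t = 14.9091. Buyers pay P_b = 132.5455; sellers receive P_s = P_b - 18 = 114.5455.
Deadweight loss is the triangle between the curves from Q_t to Q*: (1/2)(18.1818 - 14.9091)(18) = 29.4545.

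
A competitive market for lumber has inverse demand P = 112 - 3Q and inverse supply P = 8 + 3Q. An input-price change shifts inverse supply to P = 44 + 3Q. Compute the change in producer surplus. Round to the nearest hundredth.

-258.00

Initial equilibrium: Q_0 = 17.3333, P_0 = 60; CS_0 = (1/2)(17.3333)(52) = 450.6667, PS_0 = (1/2)(17.3333)(52) = 450.6667.
New equilibrium: 112 - 3Q = 44 + 3Q gives Q_1 = 11.3333, P_1 = 78; CS_1 = 192.6667, PS_1 = 192.6667.
Change in producer surplus = 192.6667 - 450.6667 = -258.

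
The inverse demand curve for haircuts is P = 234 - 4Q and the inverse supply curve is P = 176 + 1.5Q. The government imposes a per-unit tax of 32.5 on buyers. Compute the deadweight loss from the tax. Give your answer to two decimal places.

96.02

Pre-tax equilibrium: 234 - 4Q = 176 + 1.5Q gives Q* = 10.5455, P* = 191.8182.
With the tax, buyers' net willingness to pay falls by 32.5: (234 - 32.5) - 4Q = 176 + 1.5Q, so Q_t = 4.6364. Buyers pay P_b = 215.4545; sellers receive P_s = P_b - 32.5 = 182.9545.
Deadweight loss is the triangle between the curves from Q_t to Q*: (1/2)(10.5455 - 4.6364)(32.5) = 96.0227.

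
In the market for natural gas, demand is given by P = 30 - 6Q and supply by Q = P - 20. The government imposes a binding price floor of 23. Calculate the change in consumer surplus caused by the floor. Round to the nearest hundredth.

Rewriting supply in inverse form: P = 20 + Q.
Free-market equilibrium: 30 - 6Q = 20 + Q gives Q* = 1.4286, P* = 21.4286.
At P = 23, buyers demand (30 - 23)/6 = 1.1667 while sellers would supply more, so the quantity traded is 1.1667 at price 23.
CS goes from (1/2)(1.4286)(8.5714) = 6.1224 to 4.0833 (computed as (30 - 23)(1.1667) - (1/2)(6)(1.1667)^2), a change of -2.0391.

-2.04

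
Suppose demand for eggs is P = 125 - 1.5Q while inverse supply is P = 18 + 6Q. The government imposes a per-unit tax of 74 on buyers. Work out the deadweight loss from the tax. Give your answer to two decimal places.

365.07

Pre-tax equilibrium: 125 - 1.5Q = 18 + 6Q gives Q* = 14.2667, P* = 103.6.
With the tax, buyers' net willingness to pay falls by 74: (125 - 74) - 1.5Q = 18 + 6Q, so Q_t = 4.4. Buyers pay P_b = 118.4; sellers receive P_s = P_b - 74 = 44.4.
Deadweight loss is the triangle between the curves from Q_t to Q*: (1/2)(14.2667 - 4.4)(74) = 365.0667.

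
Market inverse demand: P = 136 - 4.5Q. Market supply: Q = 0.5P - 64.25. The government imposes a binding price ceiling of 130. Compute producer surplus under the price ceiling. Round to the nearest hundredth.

Rewriting supply in inverse form: P = 128.5 + 2Q.
Free-market equilibrium: 136 - 4.5Q = 128.5 + 2Q gives Q* = 1.1538, P* = 130.8077.
At the ceiling price 130, quantity supplied is (130 - 128.5)/2 = 0.75; supply is the short side, so Q = 0.75 trades at P = 130.
PS is the triangle above supply below 130: (1/2)(0.75)(130 - 128.5) = 0.5625.

0.56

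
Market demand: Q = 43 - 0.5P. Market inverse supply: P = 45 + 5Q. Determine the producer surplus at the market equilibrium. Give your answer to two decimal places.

85.77

Rewriting demand in inverse form: P = 86 - 2Q.
Set 86 - 2Q = 45 + 5Q, which gives 41 = 7Q, so Q* = 5.8571 and P* = 86 - 2(5.8571) = 74.2857.
The supply curve's price intercept is 45, so PS = (1/2)(Q*)(P* - 45) = (1/2)(5.8571)(29.2857) = 85.7653.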